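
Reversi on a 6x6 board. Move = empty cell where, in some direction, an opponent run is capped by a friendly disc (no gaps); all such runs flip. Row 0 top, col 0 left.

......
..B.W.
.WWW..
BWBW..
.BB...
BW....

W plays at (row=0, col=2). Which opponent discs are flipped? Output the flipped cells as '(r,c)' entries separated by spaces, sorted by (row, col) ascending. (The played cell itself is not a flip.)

Answer: (1,2)

Derivation:
Dir NW: edge -> no flip
Dir N: edge -> no flip
Dir NE: edge -> no flip
Dir W: first cell '.' (not opp) -> no flip
Dir E: first cell '.' (not opp) -> no flip
Dir SW: first cell '.' (not opp) -> no flip
Dir S: opp run (1,2) capped by W -> flip
Dir SE: first cell '.' (not opp) -> no flip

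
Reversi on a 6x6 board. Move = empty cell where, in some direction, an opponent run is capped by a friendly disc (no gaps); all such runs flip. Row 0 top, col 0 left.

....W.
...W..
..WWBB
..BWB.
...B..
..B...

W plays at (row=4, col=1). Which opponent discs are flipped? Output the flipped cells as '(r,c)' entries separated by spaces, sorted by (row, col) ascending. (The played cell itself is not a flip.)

Dir NW: first cell '.' (not opp) -> no flip
Dir N: first cell '.' (not opp) -> no flip
Dir NE: opp run (3,2) capped by W -> flip
Dir W: first cell '.' (not opp) -> no flip
Dir E: first cell '.' (not opp) -> no flip
Dir SW: first cell '.' (not opp) -> no flip
Dir S: first cell '.' (not opp) -> no flip
Dir SE: opp run (5,2), next=edge -> no flip

Answer: (3,2)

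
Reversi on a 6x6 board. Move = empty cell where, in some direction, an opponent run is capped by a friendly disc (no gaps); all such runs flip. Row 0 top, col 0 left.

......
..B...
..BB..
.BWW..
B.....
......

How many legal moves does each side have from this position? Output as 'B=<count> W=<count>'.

-- B to move --
(2,1): no bracket -> illegal
(2,4): no bracket -> illegal
(3,4): flips 2 -> legal
(4,1): flips 1 -> legal
(4,2): flips 1 -> legal
(4,3): flips 1 -> legal
(4,4): flips 1 -> legal
B mobility = 5
-- W to move --
(0,1): no bracket -> illegal
(0,2): flips 2 -> legal
(0,3): no bracket -> illegal
(1,1): flips 1 -> legal
(1,3): flips 1 -> legal
(1,4): flips 1 -> legal
(2,0): no bracket -> illegal
(2,1): no bracket -> illegal
(2,4): no bracket -> illegal
(3,0): flips 1 -> legal
(3,4): no bracket -> illegal
(4,1): no bracket -> illegal
(4,2): no bracket -> illegal
(5,0): no bracket -> illegal
(5,1): no bracket -> illegal
W mobility = 5

Answer: B=5 W=5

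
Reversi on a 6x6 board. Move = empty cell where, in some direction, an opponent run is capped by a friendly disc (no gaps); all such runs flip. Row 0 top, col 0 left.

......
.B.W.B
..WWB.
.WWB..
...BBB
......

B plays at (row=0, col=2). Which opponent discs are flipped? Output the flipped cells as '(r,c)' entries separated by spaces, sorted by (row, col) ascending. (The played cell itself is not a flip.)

Dir NW: edge -> no flip
Dir N: edge -> no flip
Dir NE: edge -> no flip
Dir W: first cell '.' (not opp) -> no flip
Dir E: first cell '.' (not opp) -> no flip
Dir SW: first cell 'B' (not opp) -> no flip
Dir S: first cell '.' (not opp) -> no flip
Dir SE: opp run (1,3) capped by B -> flip

Answer: (1,3)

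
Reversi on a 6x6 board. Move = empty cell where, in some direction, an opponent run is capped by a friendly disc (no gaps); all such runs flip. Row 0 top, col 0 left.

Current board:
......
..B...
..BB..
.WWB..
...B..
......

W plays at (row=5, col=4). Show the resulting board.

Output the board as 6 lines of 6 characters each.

Answer: ......
..B...
..BB..
.WWB..
...W..
....W.

Derivation:
Place W at (5,4); scan 8 dirs for brackets.
Dir NW: opp run (4,3) capped by W -> flip
Dir N: first cell '.' (not opp) -> no flip
Dir NE: first cell '.' (not opp) -> no flip
Dir W: first cell '.' (not opp) -> no flip
Dir E: first cell '.' (not opp) -> no flip
Dir SW: edge -> no flip
Dir S: edge -> no flip
Dir SE: edge -> no flip
All flips: (4,3)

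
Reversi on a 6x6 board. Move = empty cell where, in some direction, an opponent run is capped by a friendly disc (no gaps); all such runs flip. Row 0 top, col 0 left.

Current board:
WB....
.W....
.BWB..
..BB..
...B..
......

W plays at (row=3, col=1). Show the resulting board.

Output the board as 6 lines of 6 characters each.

Place W at (3,1); scan 8 dirs for brackets.
Dir NW: first cell '.' (not opp) -> no flip
Dir N: opp run (2,1) capped by W -> flip
Dir NE: first cell 'W' (not opp) -> no flip
Dir W: first cell '.' (not opp) -> no flip
Dir E: opp run (3,2) (3,3), next='.' -> no flip
Dir SW: first cell '.' (not opp) -> no flip
Dir S: first cell '.' (not opp) -> no flip
Dir SE: first cell '.' (not opp) -> no flip
All flips: (2,1)

Answer: WB....
.W....
.WWB..
.WBB..
...B..
......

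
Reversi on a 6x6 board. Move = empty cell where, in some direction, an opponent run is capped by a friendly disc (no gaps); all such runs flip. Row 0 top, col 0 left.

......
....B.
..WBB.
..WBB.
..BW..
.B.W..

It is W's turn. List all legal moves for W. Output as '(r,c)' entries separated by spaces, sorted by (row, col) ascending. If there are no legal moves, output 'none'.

(0,3): no bracket -> illegal
(0,4): no bracket -> illegal
(0,5): flips 2 -> legal
(1,2): no bracket -> illegal
(1,3): flips 2 -> legal
(1,5): no bracket -> illegal
(2,5): flips 3 -> legal
(3,1): flips 1 -> legal
(3,5): flips 2 -> legal
(4,0): no bracket -> illegal
(4,1): flips 1 -> legal
(4,4): flips 1 -> legal
(4,5): no bracket -> illegal
(5,0): no bracket -> illegal
(5,2): flips 1 -> legal

Answer: (0,5) (1,3) (2,5) (3,1) (3,5) (4,1) (4,4) (5,2)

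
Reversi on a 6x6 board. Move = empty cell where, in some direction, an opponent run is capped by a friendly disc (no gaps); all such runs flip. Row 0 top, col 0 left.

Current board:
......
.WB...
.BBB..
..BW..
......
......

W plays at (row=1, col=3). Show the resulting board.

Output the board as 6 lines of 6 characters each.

Place W at (1,3); scan 8 dirs for brackets.
Dir NW: first cell '.' (not opp) -> no flip
Dir N: first cell '.' (not opp) -> no flip
Dir NE: first cell '.' (not opp) -> no flip
Dir W: opp run (1,2) capped by W -> flip
Dir E: first cell '.' (not opp) -> no flip
Dir SW: opp run (2,2), next='.' -> no flip
Dir S: opp run (2,3) capped by W -> flip
Dir SE: first cell '.' (not opp) -> no flip
All flips: (1,2) (2,3)

Answer: ......
.WWW..
.BBW..
..BW..
......
......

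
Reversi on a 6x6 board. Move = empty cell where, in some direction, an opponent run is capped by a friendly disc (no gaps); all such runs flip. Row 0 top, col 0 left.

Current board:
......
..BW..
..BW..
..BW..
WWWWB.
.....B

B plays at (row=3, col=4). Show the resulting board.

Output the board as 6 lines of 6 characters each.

Answer: ......
..BW..
..BB..
..BBB.
WWWWB.
.....B

Derivation:
Place B at (3,4); scan 8 dirs for brackets.
Dir NW: opp run (2,3) capped by B -> flip
Dir N: first cell '.' (not opp) -> no flip
Dir NE: first cell '.' (not opp) -> no flip
Dir W: opp run (3,3) capped by B -> flip
Dir E: first cell '.' (not opp) -> no flip
Dir SW: opp run (4,3), next='.' -> no flip
Dir S: first cell 'B' (not opp) -> no flip
Dir SE: first cell '.' (not opp) -> no flip
All flips: (2,3) (3,3)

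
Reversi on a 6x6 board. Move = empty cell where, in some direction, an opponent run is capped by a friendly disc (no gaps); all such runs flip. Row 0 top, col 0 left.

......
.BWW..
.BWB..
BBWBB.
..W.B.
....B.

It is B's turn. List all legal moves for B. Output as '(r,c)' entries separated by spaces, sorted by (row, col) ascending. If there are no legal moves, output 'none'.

Answer: (0,1) (0,3) (0,4) (1,4) (4,1) (4,3) (5,1) (5,3)

Derivation:
(0,1): flips 1 -> legal
(0,2): no bracket -> illegal
(0,3): flips 2 -> legal
(0,4): flips 2 -> legal
(1,4): flips 2 -> legal
(2,4): no bracket -> illegal
(4,1): flips 1 -> legal
(4,3): flips 1 -> legal
(5,1): flips 1 -> legal
(5,2): no bracket -> illegal
(5,3): flips 1 -> legal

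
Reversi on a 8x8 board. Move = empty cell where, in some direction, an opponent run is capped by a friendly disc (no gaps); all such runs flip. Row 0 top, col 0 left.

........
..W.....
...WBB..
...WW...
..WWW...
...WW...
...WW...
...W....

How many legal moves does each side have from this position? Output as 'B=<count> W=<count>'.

-- B to move --
(0,1): no bracket -> illegal
(0,2): no bracket -> illegal
(0,3): no bracket -> illegal
(1,1): no bracket -> illegal
(1,3): no bracket -> illegal
(1,4): no bracket -> illegal
(2,1): no bracket -> illegal
(2,2): flips 1 -> legal
(3,1): no bracket -> illegal
(3,2): no bracket -> illegal
(3,5): no bracket -> illegal
(4,1): no bracket -> illegal
(4,5): no bracket -> illegal
(5,1): flips 2 -> legal
(5,2): flips 2 -> legal
(5,5): no bracket -> illegal
(6,2): no bracket -> illegal
(6,5): no bracket -> illegal
(7,2): no bracket -> illegal
(7,4): flips 4 -> legal
(7,5): no bracket -> illegal
B mobility = 4
-- W to move --
(1,3): no bracket -> illegal
(1,4): flips 1 -> legal
(1,5): flips 1 -> legal
(1,6): flips 1 -> legal
(2,6): flips 2 -> legal
(3,5): no bracket -> illegal
(3,6): no bracket -> illegal
W mobility = 4

Answer: B=4 W=4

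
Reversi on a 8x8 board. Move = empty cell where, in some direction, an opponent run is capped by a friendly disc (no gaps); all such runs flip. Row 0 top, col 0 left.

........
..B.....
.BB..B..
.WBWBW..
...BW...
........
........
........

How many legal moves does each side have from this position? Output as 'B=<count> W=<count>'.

-- B to move --
(2,0): no bracket -> illegal
(2,3): flips 1 -> legal
(2,4): no bracket -> illegal
(2,6): no bracket -> illegal
(3,0): flips 1 -> legal
(3,6): flips 1 -> legal
(4,0): flips 1 -> legal
(4,1): flips 1 -> legal
(4,2): no bracket -> illegal
(4,5): flips 2 -> legal
(4,6): no bracket -> illegal
(5,3): no bracket -> illegal
(5,4): flips 1 -> legal
(5,5): flips 2 -> legal
B mobility = 8
-- W to move --
(0,1): no bracket -> illegal
(0,2): no bracket -> illegal
(0,3): no bracket -> illegal
(1,0): no bracket -> illegal
(1,1): flips 2 -> legal
(1,3): flips 1 -> legal
(1,4): no bracket -> illegal
(1,5): flips 1 -> legal
(1,6): no bracket -> illegal
(2,0): no bracket -> illegal
(2,3): no bracket -> illegal
(2,4): flips 1 -> legal
(2,6): no bracket -> illegal
(3,0): no bracket -> illegal
(3,6): no bracket -> illegal
(4,1): no bracket -> illegal
(4,2): flips 1 -> legal
(4,5): no bracket -> illegal
(5,2): no bracket -> illegal
(5,3): flips 1 -> legal
(5,4): no bracket -> illegal
W mobility = 6

Answer: B=8 W=6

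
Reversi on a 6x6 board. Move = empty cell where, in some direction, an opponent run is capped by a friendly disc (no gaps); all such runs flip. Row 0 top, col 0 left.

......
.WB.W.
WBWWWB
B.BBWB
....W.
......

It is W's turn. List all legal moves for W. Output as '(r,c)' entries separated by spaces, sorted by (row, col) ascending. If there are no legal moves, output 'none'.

Answer: (0,1) (0,2) (1,3) (3,1) (4,0) (4,1) (4,2) (4,3)

Derivation:
(0,1): flips 1 -> legal
(0,2): flips 1 -> legal
(0,3): no bracket -> illegal
(1,0): no bracket -> illegal
(1,3): flips 1 -> legal
(1,5): no bracket -> illegal
(3,1): flips 3 -> legal
(4,0): flips 1 -> legal
(4,1): flips 1 -> legal
(4,2): flips 2 -> legal
(4,3): flips 1 -> legal
(4,5): no bracket -> illegal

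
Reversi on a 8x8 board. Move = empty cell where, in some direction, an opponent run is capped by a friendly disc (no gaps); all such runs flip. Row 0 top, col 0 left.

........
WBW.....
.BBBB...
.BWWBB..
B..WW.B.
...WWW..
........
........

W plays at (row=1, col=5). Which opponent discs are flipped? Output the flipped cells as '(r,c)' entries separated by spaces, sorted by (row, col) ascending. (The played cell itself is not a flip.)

Dir NW: first cell '.' (not opp) -> no flip
Dir N: first cell '.' (not opp) -> no flip
Dir NE: first cell '.' (not opp) -> no flip
Dir W: first cell '.' (not opp) -> no flip
Dir E: first cell '.' (not opp) -> no flip
Dir SW: opp run (2,4) capped by W -> flip
Dir S: first cell '.' (not opp) -> no flip
Dir SE: first cell '.' (not opp) -> no flip

Answer: (2,4)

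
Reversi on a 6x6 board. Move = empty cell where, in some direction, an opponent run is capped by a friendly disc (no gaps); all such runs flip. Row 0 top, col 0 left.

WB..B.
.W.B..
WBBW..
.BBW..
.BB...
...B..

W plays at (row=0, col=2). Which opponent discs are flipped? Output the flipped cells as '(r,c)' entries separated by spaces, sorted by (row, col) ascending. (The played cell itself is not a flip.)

Answer: (0,1)

Derivation:
Dir NW: edge -> no flip
Dir N: edge -> no flip
Dir NE: edge -> no flip
Dir W: opp run (0,1) capped by W -> flip
Dir E: first cell '.' (not opp) -> no flip
Dir SW: first cell 'W' (not opp) -> no flip
Dir S: first cell '.' (not opp) -> no flip
Dir SE: opp run (1,3), next='.' -> no flip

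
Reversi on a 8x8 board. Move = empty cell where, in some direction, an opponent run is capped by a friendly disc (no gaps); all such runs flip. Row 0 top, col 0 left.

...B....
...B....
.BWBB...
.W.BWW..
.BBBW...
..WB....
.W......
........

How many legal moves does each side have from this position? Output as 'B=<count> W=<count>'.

Answer: B=14 W=14

Derivation:
-- B to move --
(1,1): flips 1 -> legal
(1,2): no bracket -> illegal
(2,0): flips 1 -> legal
(2,5): flips 1 -> legal
(2,6): flips 2 -> legal
(3,0): no bracket -> illegal
(3,2): no bracket -> illegal
(3,6): flips 2 -> legal
(4,0): flips 2 -> legal
(4,5): flips 2 -> legal
(4,6): flips 1 -> legal
(5,0): no bracket -> illegal
(5,1): flips 1 -> legal
(5,4): flips 2 -> legal
(5,5): flips 1 -> legal
(6,0): no bracket -> illegal
(6,2): flips 1 -> legal
(6,3): flips 1 -> legal
(7,0): flips 2 -> legal
(7,1): no bracket -> illegal
(7,2): no bracket -> illegal
B mobility = 14
-- W to move --
(0,2): flips 2 -> legal
(0,4): flips 1 -> legal
(1,0): no bracket -> illegal
(1,1): flips 1 -> legal
(1,2): flips 1 -> legal
(1,4): flips 1 -> legal
(1,5): no bracket -> illegal
(2,0): flips 1 -> legal
(2,5): flips 2 -> legal
(3,0): flips 1 -> legal
(3,2): flips 2 -> legal
(4,0): flips 3 -> legal
(5,0): no bracket -> illegal
(5,1): flips 1 -> legal
(5,4): flips 1 -> legal
(6,2): flips 1 -> legal
(6,3): no bracket -> illegal
(6,4): flips 2 -> legal
W mobility = 14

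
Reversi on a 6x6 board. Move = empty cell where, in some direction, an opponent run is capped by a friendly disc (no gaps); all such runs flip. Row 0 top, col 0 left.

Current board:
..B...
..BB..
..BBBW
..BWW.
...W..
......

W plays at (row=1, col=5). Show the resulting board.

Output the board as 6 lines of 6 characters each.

Place W at (1,5); scan 8 dirs for brackets.
Dir NW: first cell '.' (not opp) -> no flip
Dir N: first cell '.' (not opp) -> no flip
Dir NE: edge -> no flip
Dir W: first cell '.' (not opp) -> no flip
Dir E: edge -> no flip
Dir SW: opp run (2,4) capped by W -> flip
Dir S: first cell 'W' (not opp) -> no flip
Dir SE: edge -> no flip
All flips: (2,4)

Answer: ..B...
..BB.W
..BBWW
..BWW.
...W..
......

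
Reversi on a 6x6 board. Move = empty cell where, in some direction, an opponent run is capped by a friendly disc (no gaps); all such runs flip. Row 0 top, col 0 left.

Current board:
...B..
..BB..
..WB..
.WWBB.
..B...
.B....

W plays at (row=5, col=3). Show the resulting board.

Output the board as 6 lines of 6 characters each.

Answer: ...B..
..BB..
..WB..
.WWBB.
..W...
.B.W..

Derivation:
Place W at (5,3); scan 8 dirs for brackets.
Dir NW: opp run (4,2) capped by W -> flip
Dir N: first cell '.' (not opp) -> no flip
Dir NE: first cell '.' (not opp) -> no flip
Dir W: first cell '.' (not opp) -> no flip
Dir E: first cell '.' (not opp) -> no flip
Dir SW: edge -> no flip
Dir S: edge -> no flip
Dir SE: edge -> no flip
All flips: (4,2)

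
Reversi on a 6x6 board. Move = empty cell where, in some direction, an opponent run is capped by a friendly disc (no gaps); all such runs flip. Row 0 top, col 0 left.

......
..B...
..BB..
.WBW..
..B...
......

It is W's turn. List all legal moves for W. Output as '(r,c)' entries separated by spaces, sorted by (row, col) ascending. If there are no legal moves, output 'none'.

Answer: (1,1) (1,3) (5,1) (5,3)

Derivation:
(0,1): no bracket -> illegal
(0,2): no bracket -> illegal
(0,3): no bracket -> illegal
(1,1): flips 1 -> legal
(1,3): flips 2 -> legal
(1,4): no bracket -> illegal
(2,1): no bracket -> illegal
(2,4): no bracket -> illegal
(3,4): no bracket -> illegal
(4,1): no bracket -> illegal
(4,3): no bracket -> illegal
(5,1): flips 1 -> legal
(5,2): no bracket -> illegal
(5,3): flips 1 -> legal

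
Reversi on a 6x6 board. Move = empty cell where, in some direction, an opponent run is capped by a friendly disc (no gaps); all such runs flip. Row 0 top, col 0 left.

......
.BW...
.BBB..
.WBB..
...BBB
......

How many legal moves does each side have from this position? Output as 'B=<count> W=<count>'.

Answer: B=7 W=6

Derivation:
-- B to move --
(0,1): flips 1 -> legal
(0,2): flips 1 -> legal
(0,3): flips 1 -> legal
(1,3): flips 1 -> legal
(2,0): no bracket -> illegal
(3,0): flips 1 -> legal
(4,0): flips 1 -> legal
(4,1): flips 1 -> legal
(4,2): no bracket -> illegal
B mobility = 7
-- W to move --
(0,0): no bracket -> illegal
(0,1): flips 2 -> legal
(0,2): no bracket -> illegal
(1,0): flips 1 -> legal
(1,3): flips 1 -> legal
(1,4): no bracket -> illegal
(2,0): no bracket -> illegal
(2,4): no bracket -> illegal
(3,0): flips 1 -> legal
(3,4): flips 3 -> legal
(3,5): no bracket -> illegal
(4,1): no bracket -> illegal
(4,2): flips 2 -> legal
(5,2): no bracket -> illegal
(5,3): no bracket -> illegal
(5,4): no bracket -> illegal
(5,5): no bracket -> illegal
W mobility = 6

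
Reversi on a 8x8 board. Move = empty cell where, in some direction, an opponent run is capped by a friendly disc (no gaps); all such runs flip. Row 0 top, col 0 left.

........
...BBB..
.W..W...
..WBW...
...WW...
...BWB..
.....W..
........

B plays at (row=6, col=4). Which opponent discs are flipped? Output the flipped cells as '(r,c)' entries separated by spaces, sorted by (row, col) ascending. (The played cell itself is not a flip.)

Dir NW: first cell 'B' (not opp) -> no flip
Dir N: opp run (5,4) (4,4) (3,4) (2,4) capped by B -> flip
Dir NE: first cell 'B' (not opp) -> no flip
Dir W: first cell '.' (not opp) -> no flip
Dir E: opp run (6,5), next='.' -> no flip
Dir SW: first cell '.' (not opp) -> no flip
Dir S: first cell '.' (not opp) -> no flip
Dir SE: first cell '.' (not opp) -> no flip

Answer: (2,4) (3,4) (4,4) (5,4)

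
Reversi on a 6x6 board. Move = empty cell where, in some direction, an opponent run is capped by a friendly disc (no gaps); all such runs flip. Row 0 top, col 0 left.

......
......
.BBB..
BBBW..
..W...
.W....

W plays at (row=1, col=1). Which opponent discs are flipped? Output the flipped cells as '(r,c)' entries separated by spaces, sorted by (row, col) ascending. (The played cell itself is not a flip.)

Answer: (2,2)

Derivation:
Dir NW: first cell '.' (not opp) -> no flip
Dir N: first cell '.' (not opp) -> no flip
Dir NE: first cell '.' (not opp) -> no flip
Dir W: first cell '.' (not opp) -> no flip
Dir E: first cell '.' (not opp) -> no flip
Dir SW: first cell '.' (not opp) -> no flip
Dir S: opp run (2,1) (3,1), next='.' -> no flip
Dir SE: opp run (2,2) capped by W -> flip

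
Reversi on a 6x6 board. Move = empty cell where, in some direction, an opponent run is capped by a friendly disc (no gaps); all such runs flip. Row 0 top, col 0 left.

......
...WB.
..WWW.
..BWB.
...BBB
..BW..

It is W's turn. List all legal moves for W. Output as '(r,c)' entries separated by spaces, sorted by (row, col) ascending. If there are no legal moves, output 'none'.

Answer: (0,4) (0,5) (1,5) (3,1) (3,5) (4,1) (4,2) (5,1) (5,4) (5,5)

Derivation:
(0,3): no bracket -> illegal
(0,4): flips 1 -> legal
(0,5): flips 1 -> legal
(1,5): flips 1 -> legal
(2,1): no bracket -> illegal
(2,5): no bracket -> illegal
(3,1): flips 1 -> legal
(3,5): flips 2 -> legal
(4,1): flips 1 -> legal
(4,2): flips 1 -> legal
(5,1): flips 1 -> legal
(5,4): flips 2 -> legal
(5,5): flips 1 -> legal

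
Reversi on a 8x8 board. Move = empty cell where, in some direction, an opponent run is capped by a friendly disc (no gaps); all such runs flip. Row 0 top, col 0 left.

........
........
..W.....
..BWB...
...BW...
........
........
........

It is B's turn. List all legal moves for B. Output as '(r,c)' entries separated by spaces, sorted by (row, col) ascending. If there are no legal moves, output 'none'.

Answer: (1,2) (2,3) (4,5) (5,4)

Derivation:
(1,1): no bracket -> illegal
(1,2): flips 1 -> legal
(1,3): no bracket -> illegal
(2,1): no bracket -> illegal
(2,3): flips 1 -> legal
(2,4): no bracket -> illegal
(3,1): no bracket -> illegal
(3,5): no bracket -> illegal
(4,2): no bracket -> illegal
(4,5): flips 1 -> legal
(5,3): no bracket -> illegal
(5,4): flips 1 -> legal
(5,5): no bracket -> illegal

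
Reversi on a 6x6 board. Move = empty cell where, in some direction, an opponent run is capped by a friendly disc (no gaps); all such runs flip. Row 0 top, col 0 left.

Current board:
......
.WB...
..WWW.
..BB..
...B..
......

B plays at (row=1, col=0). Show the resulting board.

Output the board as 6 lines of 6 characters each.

Place B at (1,0); scan 8 dirs for brackets.
Dir NW: edge -> no flip
Dir N: first cell '.' (not opp) -> no flip
Dir NE: first cell '.' (not opp) -> no flip
Dir W: edge -> no flip
Dir E: opp run (1,1) capped by B -> flip
Dir SW: edge -> no flip
Dir S: first cell '.' (not opp) -> no flip
Dir SE: first cell '.' (not opp) -> no flip
All flips: (1,1)

Answer: ......
BBB...
..WWW.
..BB..
...B..
......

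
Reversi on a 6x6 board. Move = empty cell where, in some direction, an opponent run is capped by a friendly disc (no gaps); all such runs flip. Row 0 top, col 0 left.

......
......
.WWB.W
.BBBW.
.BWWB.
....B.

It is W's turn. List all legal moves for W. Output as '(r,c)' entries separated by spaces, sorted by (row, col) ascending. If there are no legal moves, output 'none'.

Answer: (1,2) (1,3) (2,0) (2,4) (3,0) (4,0) (4,5) (5,1) (5,5)

Derivation:
(1,2): flips 1 -> legal
(1,3): flips 2 -> legal
(1,4): no bracket -> illegal
(2,0): flips 1 -> legal
(2,4): flips 2 -> legal
(3,0): flips 3 -> legal
(3,5): no bracket -> illegal
(4,0): flips 2 -> legal
(4,5): flips 1 -> legal
(5,0): no bracket -> illegal
(5,1): flips 2 -> legal
(5,2): no bracket -> illegal
(5,3): no bracket -> illegal
(5,5): flips 2 -> legal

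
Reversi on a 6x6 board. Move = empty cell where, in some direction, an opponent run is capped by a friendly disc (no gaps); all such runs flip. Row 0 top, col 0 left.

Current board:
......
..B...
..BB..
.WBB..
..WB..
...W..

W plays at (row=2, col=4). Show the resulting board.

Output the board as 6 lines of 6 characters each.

Answer: ......
..B...
..BBW.
.WBW..
..WB..
...W..

Derivation:
Place W at (2,4); scan 8 dirs for brackets.
Dir NW: first cell '.' (not opp) -> no flip
Dir N: first cell '.' (not opp) -> no flip
Dir NE: first cell '.' (not opp) -> no flip
Dir W: opp run (2,3) (2,2), next='.' -> no flip
Dir E: first cell '.' (not opp) -> no flip
Dir SW: opp run (3,3) capped by W -> flip
Dir S: first cell '.' (not opp) -> no flip
Dir SE: first cell '.' (not opp) -> no flip
All flips: (3,3)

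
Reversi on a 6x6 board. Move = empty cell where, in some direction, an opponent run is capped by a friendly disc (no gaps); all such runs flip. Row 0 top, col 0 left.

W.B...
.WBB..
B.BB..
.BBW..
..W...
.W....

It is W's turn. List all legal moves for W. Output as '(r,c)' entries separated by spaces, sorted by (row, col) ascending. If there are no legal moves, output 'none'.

Answer: (0,3) (1,4) (3,0)

Derivation:
(0,1): no bracket -> illegal
(0,3): flips 2 -> legal
(0,4): no bracket -> illegal
(1,0): no bracket -> illegal
(1,4): flips 2 -> legal
(2,1): no bracket -> illegal
(2,4): no bracket -> illegal
(3,0): flips 2 -> legal
(3,4): no bracket -> illegal
(4,0): no bracket -> illegal
(4,1): no bracket -> illegal
(4,3): no bracket -> illegal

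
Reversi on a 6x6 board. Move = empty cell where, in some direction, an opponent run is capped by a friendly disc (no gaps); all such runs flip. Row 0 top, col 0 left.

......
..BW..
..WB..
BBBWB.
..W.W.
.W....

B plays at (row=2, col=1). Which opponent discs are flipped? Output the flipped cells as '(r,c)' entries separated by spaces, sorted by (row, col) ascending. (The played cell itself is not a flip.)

Answer: (2,2)

Derivation:
Dir NW: first cell '.' (not opp) -> no flip
Dir N: first cell '.' (not opp) -> no flip
Dir NE: first cell 'B' (not opp) -> no flip
Dir W: first cell '.' (not opp) -> no flip
Dir E: opp run (2,2) capped by B -> flip
Dir SW: first cell 'B' (not opp) -> no flip
Dir S: first cell 'B' (not opp) -> no flip
Dir SE: first cell 'B' (not opp) -> no flip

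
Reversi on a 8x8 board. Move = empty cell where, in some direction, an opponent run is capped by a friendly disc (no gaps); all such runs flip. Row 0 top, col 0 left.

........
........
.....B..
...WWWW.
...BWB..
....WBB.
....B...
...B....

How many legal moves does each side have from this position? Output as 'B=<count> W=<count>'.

Answer: B=8 W=13

Derivation:
-- B to move --
(2,2): flips 2 -> legal
(2,3): flips 2 -> legal
(2,4): flips 3 -> legal
(2,6): no bracket -> illegal
(2,7): flips 1 -> legal
(3,2): no bracket -> illegal
(3,7): no bracket -> illegal
(4,2): no bracket -> illegal
(4,6): no bracket -> illegal
(4,7): flips 1 -> legal
(5,3): flips 1 -> legal
(6,3): flips 1 -> legal
(6,5): flips 1 -> legal
B mobility = 8
-- W to move --
(1,4): flips 1 -> legal
(1,5): flips 1 -> legal
(1,6): flips 1 -> legal
(2,4): no bracket -> illegal
(2,6): no bracket -> illegal
(3,2): flips 1 -> legal
(4,2): flips 1 -> legal
(4,6): flips 1 -> legal
(4,7): no bracket -> illegal
(5,2): flips 1 -> legal
(5,3): flips 1 -> legal
(5,7): flips 2 -> legal
(6,2): no bracket -> illegal
(6,3): no bracket -> illegal
(6,5): flips 2 -> legal
(6,6): flips 1 -> legal
(6,7): flips 2 -> legal
(7,2): no bracket -> illegal
(7,4): flips 1 -> legal
(7,5): no bracket -> illegal
W mobility = 13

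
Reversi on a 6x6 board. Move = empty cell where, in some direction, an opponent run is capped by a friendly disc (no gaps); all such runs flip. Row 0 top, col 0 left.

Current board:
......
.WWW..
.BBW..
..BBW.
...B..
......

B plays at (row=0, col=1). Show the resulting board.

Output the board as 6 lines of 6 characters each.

Answer: .B....
.BWW..
.BBW..
..BBW.
...B..
......

Derivation:
Place B at (0,1); scan 8 dirs for brackets.
Dir NW: edge -> no flip
Dir N: edge -> no flip
Dir NE: edge -> no flip
Dir W: first cell '.' (not opp) -> no flip
Dir E: first cell '.' (not opp) -> no flip
Dir SW: first cell '.' (not opp) -> no flip
Dir S: opp run (1,1) capped by B -> flip
Dir SE: opp run (1,2) (2,3) (3,4), next='.' -> no flip
All flips: (1,1)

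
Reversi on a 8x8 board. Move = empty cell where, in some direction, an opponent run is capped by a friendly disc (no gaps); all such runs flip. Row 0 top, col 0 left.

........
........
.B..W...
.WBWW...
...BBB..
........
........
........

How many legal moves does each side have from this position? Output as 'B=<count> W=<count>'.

Answer: B=7 W=6

Derivation:
-- B to move --
(1,3): no bracket -> illegal
(1,4): flips 2 -> legal
(1,5): no bracket -> illegal
(2,0): no bracket -> illegal
(2,2): flips 1 -> legal
(2,3): flips 2 -> legal
(2,5): flips 1 -> legal
(3,0): flips 1 -> legal
(3,5): flips 2 -> legal
(4,0): no bracket -> illegal
(4,1): flips 1 -> legal
(4,2): no bracket -> illegal
B mobility = 7
-- W to move --
(1,0): no bracket -> illegal
(1,1): flips 1 -> legal
(1,2): no bracket -> illegal
(2,0): no bracket -> illegal
(2,2): no bracket -> illegal
(2,3): no bracket -> illegal
(3,0): no bracket -> illegal
(3,5): no bracket -> illegal
(3,6): no bracket -> illegal
(4,1): no bracket -> illegal
(4,2): no bracket -> illegal
(4,6): no bracket -> illegal
(5,2): flips 1 -> legal
(5,3): flips 1 -> legal
(5,4): flips 1 -> legal
(5,5): flips 1 -> legal
(5,6): flips 1 -> legal
W mobility = 6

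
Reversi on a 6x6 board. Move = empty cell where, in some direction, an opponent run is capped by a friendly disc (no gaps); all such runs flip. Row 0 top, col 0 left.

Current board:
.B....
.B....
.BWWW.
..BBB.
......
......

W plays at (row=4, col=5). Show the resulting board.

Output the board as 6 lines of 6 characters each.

Place W at (4,5); scan 8 dirs for brackets.
Dir NW: opp run (3,4) capped by W -> flip
Dir N: first cell '.' (not opp) -> no flip
Dir NE: edge -> no flip
Dir W: first cell '.' (not opp) -> no flip
Dir E: edge -> no flip
Dir SW: first cell '.' (not opp) -> no flip
Dir S: first cell '.' (not opp) -> no flip
Dir SE: edge -> no flip
All flips: (3,4)

Answer: .B....
.B....
.BWWW.
..BBW.
.....W
......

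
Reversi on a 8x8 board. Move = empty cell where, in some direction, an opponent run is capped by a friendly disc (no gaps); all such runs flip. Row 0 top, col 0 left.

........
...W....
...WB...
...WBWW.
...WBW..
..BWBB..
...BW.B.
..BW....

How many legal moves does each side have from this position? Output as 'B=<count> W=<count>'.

Answer: B=15 W=11

Derivation:
-- B to move --
(0,2): flips 1 -> legal
(0,3): flips 5 -> legal
(0,4): no bracket -> illegal
(1,2): flips 1 -> legal
(1,4): no bracket -> illegal
(2,2): flips 2 -> legal
(2,5): flips 2 -> legal
(2,6): flips 1 -> legal
(2,7): flips 2 -> legal
(3,2): flips 2 -> legal
(3,7): flips 2 -> legal
(4,2): flips 2 -> legal
(4,6): flips 2 -> legal
(4,7): no bracket -> illegal
(5,6): flips 1 -> legal
(6,2): flips 1 -> legal
(6,5): flips 1 -> legal
(7,4): flips 2 -> legal
(7,5): no bracket -> illegal
B mobility = 15
-- W to move --
(1,4): flips 4 -> legal
(1,5): flips 1 -> legal
(2,5): flips 2 -> legal
(4,1): no bracket -> illegal
(4,2): no bracket -> illegal
(4,6): flips 1 -> legal
(5,1): flips 1 -> legal
(5,6): flips 2 -> legal
(5,7): no bracket -> illegal
(6,1): flips 1 -> legal
(6,2): flips 1 -> legal
(6,5): flips 2 -> legal
(6,7): no bracket -> illegal
(7,1): flips 1 -> legal
(7,4): no bracket -> illegal
(7,5): no bracket -> illegal
(7,6): no bracket -> illegal
(7,7): flips 3 -> legal
W mobility = 11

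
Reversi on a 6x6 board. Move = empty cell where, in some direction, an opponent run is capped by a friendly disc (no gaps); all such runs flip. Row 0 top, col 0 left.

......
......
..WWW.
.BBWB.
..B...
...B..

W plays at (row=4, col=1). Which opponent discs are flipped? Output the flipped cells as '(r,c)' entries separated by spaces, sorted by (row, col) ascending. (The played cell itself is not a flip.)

Answer: (3,2)

Derivation:
Dir NW: first cell '.' (not opp) -> no flip
Dir N: opp run (3,1), next='.' -> no flip
Dir NE: opp run (3,2) capped by W -> flip
Dir W: first cell '.' (not opp) -> no flip
Dir E: opp run (4,2), next='.' -> no flip
Dir SW: first cell '.' (not opp) -> no flip
Dir S: first cell '.' (not opp) -> no flip
Dir SE: first cell '.' (not opp) -> no flip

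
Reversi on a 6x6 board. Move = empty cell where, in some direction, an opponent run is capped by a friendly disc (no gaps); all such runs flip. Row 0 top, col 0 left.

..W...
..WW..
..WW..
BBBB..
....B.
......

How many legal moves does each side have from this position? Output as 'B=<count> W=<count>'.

-- B to move --
(0,1): no bracket -> illegal
(0,3): flips 2 -> legal
(0,4): flips 2 -> legal
(1,1): flips 1 -> legal
(1,4): flips 1 -> legal
(2,1): no bracket -> illegal
(2,4): no bracket -> illegal
(3,4): no bracket -> illegal
B mobility = 4
-- W to move --
(2,0): no bracket -> illegal
(2,1): no bracket -> illegal
(2,4): no bracket -> illegal
(3,4): no bracket -> illegal
(3,5): no bracket -> illegal
(4,0): flips 1 -> legal
(4,1): flips 1 -> legal
(4,2): flips 1 -> legal
(4,3): flips 1 -> legal
(4,5): no bracket -> illegal
(5,3): no bracket -> illegal
(5,4): no bracket -> illegal
(5,5): flips 2 -> legal
W mobility = 5

Answer: B=4 W=5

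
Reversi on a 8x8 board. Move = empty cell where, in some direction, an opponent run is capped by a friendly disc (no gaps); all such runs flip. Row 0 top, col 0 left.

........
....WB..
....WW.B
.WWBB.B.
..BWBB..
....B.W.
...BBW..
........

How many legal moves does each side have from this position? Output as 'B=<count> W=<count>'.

Answer: B=14 W=13

Derivation:
-- B to move --
(0,3): flips 2 -> legal
(0,4): flips 2 -> legal
(0,5): no bracket -> illegal
(1,3): flips 1 -> legal
(1,6): flips 1 -> legal
(2,0): flips 1 -> legal
(2,1): flips 2 -> legal
(2,2): flips 1 -> legal
(2,3): no bracket -> illegal
(2,6): no bracket -> illegal
(3,0): flips 2 -> legal
(3,5): flips 1 -> legal
(4,0): no bracket -> illegal
(4,1): no bracket -> illegal
(4,6): no bracket -> illegal
(4,7): no bracket -> illegal
(5,2): flips 1 -> legal
(5,3): flips 1 -> legal
(5,5): no bracket -> illegal
(5,7): no bracket -> illegal
(6,6): flips 1 -> legal
(6,7): flips 1 -> legal
(7,4): no bracket -> illegal
(7,5): no bracket -> illegal
(7,6): flips 1 -> legal
B mobility = 14
-- W to move --
(0,4): no bracket -> illegal
(0,5): flips 1 -> legal
(0,6): flips 1 -> legal
(1,6): flips 1 -> legal
(1,7): no bracket -> illegal
(2,2): no bracket -> illegal
(2,3): flips 3 -> legal
(2,6): no bracket -> illegal
(3,5): flips 2 -> legal
(3,7): no bracket -> illegal
(4,1): flips 1 -> legal
(4,6): flips 2 -> legal
(4,7): flips 1 -> legal
(5,1): flips 2 -> legal
(5,2): flips 1 -> legal
(5,3): flips 1 -> legal
(5,5): no bracket -> illegal
(6,2): flips 2 -> legal
(7,2): no bracket -> illegal
(7,3): no bracket -> illegal
(7,4): flips 4 -> legal
(7,5): no bracket -> illegal
W mobility = 13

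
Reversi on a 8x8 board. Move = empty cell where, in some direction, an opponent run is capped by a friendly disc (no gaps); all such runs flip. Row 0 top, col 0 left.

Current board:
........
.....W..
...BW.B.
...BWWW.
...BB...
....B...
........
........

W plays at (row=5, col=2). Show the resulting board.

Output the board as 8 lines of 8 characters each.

Place W at (5,2); scan 8 dirs for brackets.
Dir NW: first cell '.' (not opp) -> no flip
Dir N: first cell '.' (not opp) -> no flip
Dir NE: opp run (4,3) capped by W -> flip
Dir W: first cell '.' (not opp) -> no flip
Dir E: first cell '.' (not opp) -> no flip
Dir SW: first cell '.' (not opp) -> no flip
Dir S: first cell '.' (not opp) -> no flip
Dir SE: first cell '.' (not opp) -> no flip
All flips: (4,3)

Answer: ........
.....W..
...BW.B.
...BWWW.
...WB...
..W.B...
........
........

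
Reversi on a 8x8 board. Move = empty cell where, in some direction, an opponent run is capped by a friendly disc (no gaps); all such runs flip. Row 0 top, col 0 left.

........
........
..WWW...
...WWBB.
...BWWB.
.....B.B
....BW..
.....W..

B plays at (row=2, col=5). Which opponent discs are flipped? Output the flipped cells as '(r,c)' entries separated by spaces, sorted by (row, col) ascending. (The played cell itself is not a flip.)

Dir NW: first cell '.' (not opp) -> no flip
Dir N: first cell '.' (not opp) -> no flip
Dir NE: first cell '.' (not opp) -> no flip
Dir W: opp run (2,4) (2,3) (2,2), next='.' -> no flip
Dir E: first cell '.' (not opp) -> no flip
Dir SW: opp run (3,4) capped by B -> flip
Dir S: first cell 'B' (not opp) -> no flip
Dir SE: first cell 'B' (not opp) -> no flip

Answer: (3,4)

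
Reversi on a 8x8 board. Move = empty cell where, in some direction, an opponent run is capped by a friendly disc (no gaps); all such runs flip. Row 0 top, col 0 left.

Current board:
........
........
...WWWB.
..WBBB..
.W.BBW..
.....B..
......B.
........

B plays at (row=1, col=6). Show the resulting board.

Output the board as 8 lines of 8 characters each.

Place B at (1,6); scan 8 dirs for brackets.
Dir NW: first cell '.' (not opp) -> no flip
Dir N: first cell '.' (not opp) -> no flip
Dir NE: first cell '.' (not opp) -> no flip
Dir W: first cell '.' (not opp) -> no flip
Dir E: first cell '.' (not opp) -> no flip
Dir SW: opp run (2,5) capped by B -> flip
Dir S: first cell 'B' (not opp) -> no flip
Dir SE: first cell '.' (not opp) -> no flip
All flips: (2,5)

Answer: ........
......B.
...WWBB.
..WBBB..
.W.BBW..
.....B..
......B.
........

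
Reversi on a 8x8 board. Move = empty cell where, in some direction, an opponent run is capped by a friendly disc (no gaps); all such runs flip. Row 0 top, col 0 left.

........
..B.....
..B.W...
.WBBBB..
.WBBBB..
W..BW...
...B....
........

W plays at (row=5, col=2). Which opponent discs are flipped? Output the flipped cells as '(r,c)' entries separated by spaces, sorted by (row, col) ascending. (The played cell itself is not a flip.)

Answer: (5,3)

Derivation:
Dir NW: first cell 'W' (not opp) -> no flip
Dir N: opp run (4,2) (3,2) (2,2) (1,2), next='.' -> no flip
Dir NE: opp run (4,3) (3,4), next='.' -> no flip
Dir W: first cell '.' (not opp) -> no flip
Dir E: opp run (5,3) capped by W -> flip
Dir SW: first cell '.' (not opp) -> no flip
Dir S: first cell '.' (not opp) -> no flip
Dir SE: opp run (6,3), next='.' -> no flip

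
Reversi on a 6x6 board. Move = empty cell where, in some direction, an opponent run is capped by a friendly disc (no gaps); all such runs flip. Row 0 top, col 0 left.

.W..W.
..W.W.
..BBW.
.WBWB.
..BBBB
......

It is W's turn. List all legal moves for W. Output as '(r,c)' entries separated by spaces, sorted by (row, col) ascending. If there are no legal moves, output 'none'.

Answer: (1,1) (1,3) (2,1) (3,5) (4,1) (5,1) (5,2) (5,3) (5,4) (5,5)

Derivation:
(1,1): flips 1 -> legal
(1,3): flips 2 -> legal
(2,1): flips 2 -> legal
(2,5): no bracket -> illegal
(3,5): flips 1 -> legal
(4,1): flips 2 -> legal
(5,1): flips 1 -> legal
(5,2): flips 3 -> legal
(5,3): flips 2 -> legal
(5,4): flips 2 -> legal
(5,5): flips 1 -> legal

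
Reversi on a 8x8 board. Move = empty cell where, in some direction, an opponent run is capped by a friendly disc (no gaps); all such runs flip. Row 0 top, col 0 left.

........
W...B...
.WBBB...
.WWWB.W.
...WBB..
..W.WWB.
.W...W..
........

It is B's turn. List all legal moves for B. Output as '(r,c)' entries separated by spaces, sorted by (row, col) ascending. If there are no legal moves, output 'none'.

(0,0): no bracket -> illegal
(0,1): no bracket -> illegal
(1,1): no bracket -> illegal
(1,2): no bracket -> illegal
(2,0): flips 1 -> legal
(2,5): no bracket -> illegal
(2,6): no bracket -> illegal
(2,7): flips 1 -> legal
(3,0): flips 3 -> legal
(3,5): no bracket -> illegal
(3,7): no bracket -> illegal
(4,0): flips 1 -> legal
(4,1): flips 1 -> legal
(4,2): flips 3 -> legal
(4,6): no bracket -> illegal
(4,7): no bracket -> illegal
(5,0): no bracket -> illegal
(5,1): no bracket -> illegal
(5,3): flips 4 -> legal
(6,0): no bracket -> illegal
(6,2): no bracket -> illegal
(6,3): flips 1 -> legal
(6,4): flips 1 -> legal
(6,6): flips 1 -> legal
(7,0): flips 3 -> legal
(7,1): no bracket -> illegal
(7,2): no bracket -> illegal
(7,4): flips 1 -> legal
(7,5): flips 2 -> legal
(7,6): no bracket -> illegal

Answer: (2,0) (2,7) (3,0) (4,0) (4,1) (4,2) (5,3) (6,3) (6,4) (6,6) (7,0) (7,4) (7,5)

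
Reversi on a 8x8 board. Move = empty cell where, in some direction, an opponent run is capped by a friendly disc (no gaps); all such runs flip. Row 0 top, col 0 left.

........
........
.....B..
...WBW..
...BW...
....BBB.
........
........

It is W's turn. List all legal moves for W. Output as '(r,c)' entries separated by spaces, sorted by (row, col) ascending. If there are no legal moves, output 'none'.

Answer: (1,5) (2,4) (4,2) (5,3) (6,4) (6,6)

Derivation:
(1,4): no bracket -> illegal
(1,5): flips 1 -> legal
(1,6): no bracket -> illegal
(2,3): no bracket -> illegal
(2,4): flips 1 -> legal
(2,6): no bracket -> illegal
(3,2): no bracket -> illegal
(3,6): no bracket -> illegal
(4,2): flips 1 -> legal
(4,5): no bracket -> illegal
(4,6): no bracket -> illegal
(4,7): no bracket -> illegal
(5,2): no bracket -> illegal
(5,3): flips 1 -> legal
(5,7): no bracket -> illegal
(6,3): no bracket -> illegal
(6,4): flips 1 -> legal
(6,5): no bracket -> illegal
(6,6): flips 1 -> legal
(6,7): no bracket -> illegal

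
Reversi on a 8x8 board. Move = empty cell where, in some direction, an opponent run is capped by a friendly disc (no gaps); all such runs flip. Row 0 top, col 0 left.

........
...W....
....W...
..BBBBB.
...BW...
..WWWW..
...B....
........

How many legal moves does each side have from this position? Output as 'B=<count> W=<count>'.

Answer: B=10 W=10

Derivation:
-- B to move --
(0,2): flips 2 -> legal
(0,3): no bracket -> illegal
(0,4): no bracket -> illegal
(1,2): no bracket -> illegal
(1,4): flips 1 -> legal
(1,5): flips 1 -> legal
(2,2): no bracket -> illegal
(2,3): no bracket -> illegal
(2,5): no bracket -> illegal
(4,1): flips 1 -> legal
(4,2): no bracket -> illegal
(4,5): flips 2 -> legal
(4,6): no bracket -> illegal
(5,1): no bracket -> illegal
(5,6): no bracket -> illegal
(6,1): flips 1 -> legal
(6,2): flips 2 -> legal
(6,4): flips 2 -> legal
(6,5): flips 1 -> legal
(6,6): flips 2 -> legal
B mobility = 10
-- W to move --
(2,1): flips 2 -> legal
(2,2): flips 1 -> legal
(2,3): flips 2 -> legal
(2,5): flips 2 -> legal
(2,6): flips 1 -> legal
(2,7): no bracket -> illegal
(3,1): no bracket -> illegal
(3,7): no bracket -> illegal
(4,1): no bracket -> illegal
(4,2): flips 2 -> legal
(4,5): no bracket -> illegal
(4,6): flips 1 -> legal
(4,7): no bracket -> illegal
(6,2): no bracket -> illegal
(6,4): no bracket -> illegal
(7,2): flips 1 -> legal
(7,3): flips 1 -> legal
(7,4): flips 1 -> legal
W mobility = 10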